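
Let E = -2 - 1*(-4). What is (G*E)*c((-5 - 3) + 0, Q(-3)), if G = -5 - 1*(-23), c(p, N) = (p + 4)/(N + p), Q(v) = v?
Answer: 144/11 ≈ 13.091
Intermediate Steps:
c(p, N) = (4 + p)/(N + p)
G = 18 (G = -5 + 23 = 18)
E = 2 (E = -2 + 4 = 2)
(G*E)*c((-5 - 3) + 0, Q(-3)) = (18*2)*((4 + ((-5 - 3) + 0))/(-3 + ((-5 - 3) + 0))) = 36*((4 + (-8 + 0))/(-3 + (-8 + 0))) = 36*((4 - 8)/(-3 - 8)) = 36*(-4/(-11)) = 36*(-1/11*(-4)) = 36*(4/11) = 144/11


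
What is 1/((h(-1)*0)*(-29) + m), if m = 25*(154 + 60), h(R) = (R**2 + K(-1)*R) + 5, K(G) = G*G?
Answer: 1/5350 ≈ 0.00018692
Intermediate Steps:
K(G) = G**2
h(R) = 5 + R + R**2 (h(R) = (R**2 + (-1)**2*R) + 5 = (R**2 + 1*R) + 5 = (R**2 + R) + 5 = (R + R**2) + 5 = 5 + R + R**2)
m = 5350 (m = 25*214 = 5350)
1/((h(-1)*0)*(-29) + m) = 1/(((5 - 1 + (-1)**2)*0)*(-29) + 5350) = 1/(((5 - 1 + 1)*0)*(-29) + 5350) = 1/((5*0)*(-29) + 5350) = 1/(0*(-29) + 5350) = 1/(0 + 5350) = 1/5350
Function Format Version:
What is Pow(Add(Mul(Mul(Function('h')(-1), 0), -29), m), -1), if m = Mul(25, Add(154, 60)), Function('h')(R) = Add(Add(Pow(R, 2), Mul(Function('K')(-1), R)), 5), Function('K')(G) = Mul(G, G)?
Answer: Rational(1, 5350) ≈ 0.00018692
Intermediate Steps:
Function('K')(G) = Pow(G, 2)
Function('h')(R) = Add(5, R, Pow(R, 2)) (Function('h')(R) = Add(Add(Pow(R, 2), Mul(Pow(-1, 2), R)), 5) = Add(Add(Pow(R, 2), Mul(1, R)), 5) = Add(Add(Pow(R, 2), R), 5) = Add(Add(R, Pow(R, 2)), 5) = Add(5, R, Pow(R, 2)))
m = 5350 (m = Mul(25, 214) = 5350)
Pow(Add(Mul(Mul(Function('h')(-1), 0), -29), m), -1) = Pow(Add(Mul(Mul(Add(5, -1, Pow(-1, 2)), 0), -29), 5350), -1) = Pow(Add(Mul(Mul(Add(5, -1, 1), 0), -29), 5350), -1) = Pow(Add(Mul(Mul(5, 0), -29), 5350), -1) = Pow(Add(Mul(0, -29), 5350), -1) = Pow(Add(0, 5350), -1) = Pow(5350, -1) = Rational(1, 5350)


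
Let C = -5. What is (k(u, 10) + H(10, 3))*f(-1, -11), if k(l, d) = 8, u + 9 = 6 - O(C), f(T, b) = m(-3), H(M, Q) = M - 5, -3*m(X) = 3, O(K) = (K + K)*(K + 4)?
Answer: -13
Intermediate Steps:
O(K) = 2*K*(4 + K) (O(K) = (2*K)*(4 + K) = 2*K*(4 + K))
m(X) = -1 (m(X) = -1/3*3 = -1)
H(M, Q) = -5 + M
f(T, b) = -1
u = -13 (u = -9 + (6 - 2*(-5)*(4 - 5)) = -9 + (6 - 2*(-5)*(-1)) = -9 + (6 - 1*10) = -9 + (6 - 10) = -9 - 4 = -13)
(k(u, 10) + H(10, 3))*f(-1, -11) = (8 + (-5 + 10))*(-1) = (8 + 5)*(-1) = 13*(-1) = -13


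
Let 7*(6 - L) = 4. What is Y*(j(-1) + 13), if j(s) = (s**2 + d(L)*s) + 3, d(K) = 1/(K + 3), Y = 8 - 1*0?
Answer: 7968/59 ≈ 135.05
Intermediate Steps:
L = 38/7 (L = 6 - 1/7*4 = 6 - 4/7 = 38/7 ≈ 5.4286)
Y = 8 (Y = 8 + 0 = 8)
d(K) = 1/(3 + K)
j(s) = 3 + s**2 + 7*s/59 (j(s) = (s**2 + s/(3 + 38/7)) + 3 = (s**2 + s/(59/7)) + 3 = (s**2 + 7*s/59) + 3 = 3 + s**2 + 7*s/59)
Y*(j(-1) + 13) = 8*((3 + (-1)**2 + (7/59)*(-1)) + 13) = 8*((3 + 1 - 7/59) + 13) = 8*(229/59 + 13) = 8*(996/59) = 7968/59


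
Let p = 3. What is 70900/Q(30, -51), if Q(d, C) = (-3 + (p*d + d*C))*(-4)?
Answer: 17725/1443 ≈ 12.283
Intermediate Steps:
Q(d, C) = 12 - 12*d - 4*C*d (Q(d, C) = (-3 + (3*d + d*C))*(-4) = (-3 + (3*d + C*d))*(-4) = (-3 + 3*d + C*d)*(-4) = 12 - 12*d - 4*C*d)
70900/Q(30, -51) = 70900/(12 - 12*30 - 4*(-51)*30) = 70900/(12 - 360 + 6120) = 70900/5772 = 70900*(1/5772) = 17725/1443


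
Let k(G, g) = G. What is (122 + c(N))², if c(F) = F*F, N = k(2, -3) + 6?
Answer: 34596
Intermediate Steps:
N = 8 (N = 2 + 6 = 8)
c(F) = F²
(122 + c(N))² = (122 + 8²)² = (122 + 64)² = 186² = 34596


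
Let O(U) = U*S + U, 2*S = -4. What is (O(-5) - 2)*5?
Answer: 15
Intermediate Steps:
S = -2 (S = (1/2)*(-4) = -2)
O(U) = -U (O(U) = U*(-2) + U = -2*U + U = -U)
(O(-5) - 2)*5 = (-1*(-5) - 2)*5 = (5 - 2)*5 = 3*5 = 15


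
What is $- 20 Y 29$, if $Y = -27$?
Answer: $15660$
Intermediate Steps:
$- 20 Y 29 = \left(-20\right) \left(-27\right) 29 = 540 \cdot 29 = 15660$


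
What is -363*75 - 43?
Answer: -27268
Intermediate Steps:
-363*75 - 43 = -121*225 - 43 = -27225 - 43 = -27268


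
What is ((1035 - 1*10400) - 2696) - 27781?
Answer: -39842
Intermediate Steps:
((1035 - 1*10400) - 2696) - 27781 = ((1035 - 10400) - 2696) - 27781 = (-9365 - 2696) - 27781 = -12061 - 27781 = -39842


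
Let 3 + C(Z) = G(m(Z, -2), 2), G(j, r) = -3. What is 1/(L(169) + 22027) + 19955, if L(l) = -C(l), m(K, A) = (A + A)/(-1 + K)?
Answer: 439668516/22033 ≈ 19955.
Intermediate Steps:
m(K, A) = 2*A/(-1 + K) (m(K, A) = (2*A)/(-1 + K) = 2*A/(-1 + K))
C(Z) = -6 (C(Z) = -3 - 3 = -6)
L(l) = 6 (L(l) = -1*(-6) = 6)
1/(L(169) + 22027) + 19955 = 1/(6 + 22027) + 19955 = 1/22033 + 19955 = 439668516/22033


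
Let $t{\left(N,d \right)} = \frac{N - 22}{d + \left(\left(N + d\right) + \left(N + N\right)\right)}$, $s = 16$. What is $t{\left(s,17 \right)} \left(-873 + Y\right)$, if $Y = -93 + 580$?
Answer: $\frac{1158}{41} \approx 28.244$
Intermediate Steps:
$Y = 487$
$t{\left(N,d \right)} = \frac{-22 + N}{2 d + 3 N}$ ($t{\left(N,d \right)} = \frac{-22 + N}{d + \left(\left(N + d\right) + 2 N\right)} = \frac{-22 + N}{d + \left(d + 3 N\right)} = \frac{-22 + N}{2 d + 3 N}$)
$t{\left(s,17 \right)} \left(-873 + Y\right) = \frac{-22 + 16}{2 \cdot 17 + 3 \cdot 16} \left(-873 + 487\right) = \frac{1}{34 + 48} \left(-6\right) \left(-386\right) = \frac{1}{82} \left(-6\right) \left(-386\right) = \left(- \frac{3}{41}\right) \left(-386\right) = \frac{1158}{41}$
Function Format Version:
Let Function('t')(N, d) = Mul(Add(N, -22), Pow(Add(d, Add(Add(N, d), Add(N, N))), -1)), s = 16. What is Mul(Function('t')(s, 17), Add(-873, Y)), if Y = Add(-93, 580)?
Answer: Rational(1158, 41) ≈ 28.244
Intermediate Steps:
Y = 487
Function('t')(N, d) = Mul(Pow(Add(Mul(2, d), Mul(3, N)), -1), Add(-22, N)) (Function('t')(N, d) = Mul(Add(-22, N), Pow(Add(d, Add(Add(N, d), Mul(2, N))), -1)) = Mul(Add(-22, N), Pow(Add(d, Add(d, Mul(3, N))), -1)) = Mul(Add(-22, N), Pow(Add(Mul(2, d), Mul(3, N)), -1)) = Mul(Pow(Add(Mul(2, d), Mul(3, N)), -1), Add(-22, N)))
Mul(Function('t')(s, 17), Add(-873, Y)) = Mul(Mul(Pow(Add(Mul(2, 17), Mul(3, 16)), -1), Add(-22, 16)), Add(-873, 487)) = Mul(Mul(Pow(Add(34, 48), -1), -6), -386) = Mul(Mul(Pow(82, -1), -6), -386) = Mul(Mul(Rational(1, 82), -6), -386) = Mul(Rational(-3, 41), -386) = Rational(1158, 41)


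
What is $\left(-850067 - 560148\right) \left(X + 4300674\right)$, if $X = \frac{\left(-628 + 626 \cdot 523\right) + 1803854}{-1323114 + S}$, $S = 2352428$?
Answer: $- \frac{3121331867427787950}{514657} \approx -6.0649 \cdot 10^{12}$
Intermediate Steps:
$X = \frac{1065312}{514657}$ ($X = \frac{\left(-628 + 626 \cdot 523\right) + 1803854}{-1323114 + 2352428} = \frac{\left(-628 + 327398\right) + 1803854}{1029314} = \left(326770 + 1803854\right) \frac{1}{1029314} = 2130624 \cdot \frac{1}{1029314} = \frac{1065312}{514657} \approx 2.0699$)
$\left(-850067 - 560148\right) \left(X + 4300674\right) = \left(-850067 - 560148\right) \left(\frac{1065312}{514657} + 4300674\right) = \left(-1410215\right) \frac{2213373044130}{514657} = - \frac{3121331867427787950}{514657}$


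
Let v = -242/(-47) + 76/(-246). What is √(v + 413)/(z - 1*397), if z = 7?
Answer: -√13964196273/2254590 ≈ -0.052413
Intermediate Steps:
v = 27980/5781 (v = -242*(-1/47) + 76*(-1/246) = 242/47 - 38/123 = 27980/5781 ≈ 4.8400)
√(v + 413)/(z - 1*397) = √(27980/5781 + 413)/(7 - 1*397) = √(2415533/5781)/(7 - 397) = (√13964196273/5781)/(-390) = (√13964196273/5781)*(-1/390) = -√13964196273/2254590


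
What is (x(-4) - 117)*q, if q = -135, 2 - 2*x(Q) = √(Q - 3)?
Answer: 15660 + 135*I*√7/2 ≈ 15660.0 + 178.59*I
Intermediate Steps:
x(Q) = 1 - √(-3 + Q)/2 (x(Q) = 1 - √(Q - 3)/2 = 1 - √(-3 + Q)/2)
(x(-4) - 117)*q = ((1 - √(-3 - 4)/2) - 117)*(-135) = ((1 - I*√7/2) - 117)*(-135) = (-116 - I*√7/2)*(-135) = 15660 + 135*I*√7/2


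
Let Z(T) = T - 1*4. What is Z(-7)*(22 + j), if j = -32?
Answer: 110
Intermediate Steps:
Z(T) = -4 + T (Z(T) = T - 4 = -4 + T)
Z(-7)*(22 + j) = (-4 - 7)*(22 - 32) = -11*(-10) = 110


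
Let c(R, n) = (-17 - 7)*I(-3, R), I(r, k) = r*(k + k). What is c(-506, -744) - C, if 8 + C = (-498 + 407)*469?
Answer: -30177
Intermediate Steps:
C = -42687 (C = -8 + (-498 + 407)*469 = -8 - 91*469 = -8 - 42679 = -42687)
I(r, k) = 2*k*r (I(r, k) = r*(2*k) = 2*k*r)
c(R, n) = 144*R (c(R, n) = (-17 - 7)*(2*R*(-3)) = -(-144)*R = 144*R)
c(-506, -744) - C = 144*(-506) - 1*(-42687) = -72864 + 42687 = -30177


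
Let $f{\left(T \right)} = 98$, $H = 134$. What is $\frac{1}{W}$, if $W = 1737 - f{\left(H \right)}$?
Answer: $\frac{1}{1639} \approx 0.00061013$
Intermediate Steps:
$W = 1639$ ($W = 1737 - 98 = 1639$)
$\frac{1}{W} = \frac{1}{1639}$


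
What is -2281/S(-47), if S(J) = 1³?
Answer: -2281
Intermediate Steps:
S(J) = 1
-2281/S(-47) = -2281/1 = -2281*1 = -2281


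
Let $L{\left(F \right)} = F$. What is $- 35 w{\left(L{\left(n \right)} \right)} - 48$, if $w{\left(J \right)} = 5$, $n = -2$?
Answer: $-223$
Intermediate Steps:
$- 35 w{\left(L{\left(n \right)} \right)} - 48 = \left(-35\right) 5 - 48 = -175 - 48 = -223$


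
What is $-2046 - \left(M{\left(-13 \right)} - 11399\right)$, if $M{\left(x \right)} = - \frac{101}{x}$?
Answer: $\frac{121488}{13} \approx 9345.2$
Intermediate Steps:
$-2046 - \left(M{\left(-13 \right)} - 11399\right) = -2046 - \left(- \frac{101}{-13} - 11399\right) = -2046 - \left(\left(-101\right) \left(- \frac{1}{13}\right) - 11399\right) = -2046 - \left(\frac{101}{13} - 11399\right) = -2046 - - \frac{148086}{13} = -2046 + \frac{148086}{13} = \frac{121488}{13}$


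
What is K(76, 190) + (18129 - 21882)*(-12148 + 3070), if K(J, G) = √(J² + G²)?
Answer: 34069734 + 38*√29 ≈ 3.4070e+7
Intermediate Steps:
K(J, G) = √(G² + J²)
K(76, 190) + (18129 - 21882)*(-12148 + 3070) = √(190² + 76²) + (18129 - 21882)*(-12148 + 3070) = √(36100 + 5776) - 3753*(-9078) = √41876 + 34069734 = 38*√29 + 34069734 = 34069734 + 38*√29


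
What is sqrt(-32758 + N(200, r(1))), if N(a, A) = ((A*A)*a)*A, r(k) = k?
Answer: I*sqrt(32558) ≈ 180.44*I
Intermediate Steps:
N(a, A) = a*A**3 (N(a, A) = (A**2*a)*A = (a*A**2)*A = a*A**3)
sqrt(-32758 + N(200, r(1))) = sqrt(-32758 + 200*1**3) = sqrt(-32758 + 200*1) = sqrt(-32758 + 200) = sqrt(-32558) = I*sqrt(32558)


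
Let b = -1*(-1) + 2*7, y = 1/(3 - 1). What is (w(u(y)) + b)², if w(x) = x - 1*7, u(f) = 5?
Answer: 169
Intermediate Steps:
y = ½ (y = 1/2 = ½ ≈ 0.50000)
w(x) = -7 + x (w(x) = x - 7 = -7 + x)
b = 15 (b = 1 + 14 = 15)
(w(u(y)) + b)² = ((-7 + 5) + 15)² = (-2 + 15)² = 13² = 169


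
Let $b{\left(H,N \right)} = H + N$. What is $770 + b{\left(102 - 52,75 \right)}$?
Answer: $895$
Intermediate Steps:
$770 + b{\left(102 - 52,75 \right)} = 770 + \left(\left(102 - 52\right) + 75\right) = 770 + \left(50 + 75\right) = 770 + 125 = 895$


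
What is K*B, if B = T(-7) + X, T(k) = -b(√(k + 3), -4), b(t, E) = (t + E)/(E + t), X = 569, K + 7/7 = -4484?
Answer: -2547480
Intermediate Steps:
K = -4485 (K = -1 - 4484 = -4485)
b(t, E) = 1 (b(t, E) = (E + t)/(E + t) = 1)
T(k) = -1 (T(k) = -1*1 = -1)
B = 568 (B = -1 + 569 = 568)
K*B = -4485*568 = -2547480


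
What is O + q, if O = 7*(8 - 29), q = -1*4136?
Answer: -4283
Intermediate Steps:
q = -4136
O = -147 (O = 7*(-21) = -147)
O + q = -147 - 4136 = -4283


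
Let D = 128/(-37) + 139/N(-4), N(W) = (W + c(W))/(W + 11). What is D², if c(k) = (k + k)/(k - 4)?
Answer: 1323868225/12321 ≈ 1.0745e+5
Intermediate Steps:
c(k) = 2*k/(-4 + k) (c(k) = (2*k)/(-4 + k) = 2*k/(-4 + k))
N(W) = (W + 2*W/(-4 + W))/(11 + W) (N(W) = (W + 2*W/(-4 + W))/(W + 11) = (W + 2*W/(-4 + W))/(11 + W))
D = -36385/111 (D = 128/(-37) + 139/((-4*(-2 - 4)/((-4 - 4)*(11 - 4)))) = 128*(-1/37) + 139/((-4*(-6)/(-8*7))) = -128/37 + 139/((-4*(-⅛)*⅐*(-6))) = -128/37 + 139/(-3/7) = -128/37 + 139*(-7/3) = -128/37 - 973/3 = -36385/111 ≈ -327.79)
D² = (-36385/111)² = 1323868225/12321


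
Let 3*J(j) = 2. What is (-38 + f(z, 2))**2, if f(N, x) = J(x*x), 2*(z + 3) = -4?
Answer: 12544/9 ≈ 1393.8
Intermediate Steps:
z = -5 (z = -3 + (1/2)*(-4) = -3 - 2 = -5)
J(j) = 2/3 (J(j) = (1/3)*2 = 2/3)
f(N, x) = 2/3
(-38 + f(z, 2))**2 = (-38 + 2/3)**2 = (-112/3)**2 = 12544/9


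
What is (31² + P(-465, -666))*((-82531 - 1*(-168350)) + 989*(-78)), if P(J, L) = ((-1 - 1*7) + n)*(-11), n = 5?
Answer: 8624938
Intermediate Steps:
P(J, L) = 33 (P(J, L) = ((-1 - 1*7) + 5)*(-11) = ((-1 - 7) + 5)*(-11) = (-8 + 5)*(-11) = -3*(-11) = 33)
(31² + P(-465, -666))*((-82531 - 1*(-168350)) + 989*(-78)) = (31² + 33)*((-82531 - 1*(-168350)) + 989*(-78)) = (961 + 33)*((-82531 + 168350) - 77142) = 994*(85819 - 77142) = 994*8677 = 8624938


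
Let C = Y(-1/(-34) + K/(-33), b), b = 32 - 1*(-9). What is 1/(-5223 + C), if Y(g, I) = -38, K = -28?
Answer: -1/5261 ≈ -0.00019008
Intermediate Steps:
b = 41 (b = 32 + 9 = 41)
C = -38
1/(-5223 + C) = 1/(-5223 - 38) = 1/(-5261) = -1/5261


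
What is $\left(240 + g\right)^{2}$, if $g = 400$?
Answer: $409600$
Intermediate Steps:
$\left(240 + g\right)^{2} = \left(240 + 400\right)^{2} = 640^{2} = 409600$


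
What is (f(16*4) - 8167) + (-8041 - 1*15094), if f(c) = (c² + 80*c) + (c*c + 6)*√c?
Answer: 10730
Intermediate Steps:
f(c) = c² + 80*c + √c*(6 + c²) (f(c) = (c² + 80*c) + (c² + 6)*√c = (c² + 80*c) + (6 + c²)*√c = (c² + 80*c) + √c*(6 + c²) = c² + 80*c + √c*(6 + c²))
(f(16*4) - 8167) + (-8041 - 1*15094) = (((16*4)² + (16*4)^(5/2) + 6*√(16*4) + 80*(16*4)) - 8167) + (-8041 - 1*15094) = ((64² + 64^(5/2) + 6*√64 + 80*64) - 8167) + (-8041 - 15094) = ((4096 + 32768 + 6*8 + 5120) - 8167) - 23135 = ((4096 + 32768 + 48 + 5120) - 8167) - 23135 = (42032 - 8167) - 23135 = 33865 - 23135 = 10730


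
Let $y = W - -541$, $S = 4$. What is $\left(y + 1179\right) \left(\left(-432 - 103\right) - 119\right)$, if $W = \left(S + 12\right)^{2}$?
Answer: $-1292304$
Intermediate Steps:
$W = 256$ ($W = \left(4 + 12\right)^{2} = 16^{2} = 256$)
$y = 797$ ($y = 256 - -541 = 256 + 541 = 797$)
$\left(y + 1179\right) \left(\left(-432 - 103\right) - 119\right) = \left(797 + 1179\right) \left(\left(-432 - 103\right) - 119\right) = 1976 \left(-535 - 119\right) = 1976 \left(-654\right) = -1292304$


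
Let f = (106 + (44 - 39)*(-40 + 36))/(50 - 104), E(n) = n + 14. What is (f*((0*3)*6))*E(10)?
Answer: 0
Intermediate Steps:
E(n) = 14 + n
f = -43/27 (f = (106 + 5*(-4))/(-54) = (106 - 20)*(-1/54) = 86*(-1/54) = -43/27 ≈ -1.5926)
(f*((0*3)*6))*E(10) = (-43*0*3*6/27)*(14 + 10) = -0*6*24 = -43/27*0*24 = 0*24 = 0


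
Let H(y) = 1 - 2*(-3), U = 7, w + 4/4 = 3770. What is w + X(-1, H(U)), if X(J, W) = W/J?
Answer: 3762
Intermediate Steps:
w = 3769 (w = -1 + 3770 = 3769)
H(y) = 7 (H(y) = 1 + 6 = 7)
w + X(-1, H(U)) = 3769 + 7/(-1) = 3769 + 7*(-1) = 3769 - 7 = 3762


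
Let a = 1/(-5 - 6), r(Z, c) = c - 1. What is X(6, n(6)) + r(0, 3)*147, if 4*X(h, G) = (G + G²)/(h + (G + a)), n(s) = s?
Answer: 77259/262 ≈ 294.88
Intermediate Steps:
r(Z, c) = -1 + c
a = -1/11 (a = 1/(-11) = -1/11 ≈ -0.090909)
X(h, G) = (G + G²)/(4*(-1/11 + G + h)) (X(h, G) = ((G + G²)/(h + (G - 1/11)))/4 = ((G + G²)/(h + (-1/11 + G)))/4 = ((G + G²)/(-1/11 + G + h))/4 = (G + G²)/(4*(-1/11 + G + h)))
X(6, n(6)) + r(0, 3)*147 = (11/4)*6*(1 + 6)/(-1 + 11*6 + 11*6) + (-1 + 3)*147 = (11/4)*6*7/(-1 + 66 + 66) + 2*147 = (11/4)*6*7/131 + 294 = (11/4)*6*(1/131)*7 + 294 = 231/262 + 294 = 77259/262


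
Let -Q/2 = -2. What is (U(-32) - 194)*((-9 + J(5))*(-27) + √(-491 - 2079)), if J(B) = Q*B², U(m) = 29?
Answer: 405405 - 165*I*√2570 ≈ 4.0541e+5 - 8364.7*I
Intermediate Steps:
Q = 4 (Q = -2*(-2) = 4)
J(B) = 4*B²
(U(-32) - 194)*((-9 + J(5))*(-27) + √(-491 - 2079)) = (29 - 194)*((-9 + 4*5²)*(-27) + √(-491 - 2079)) = -165*((-9 + 4*25)*(-27) + √(-2570)) = -165*((-9 + 100)*(-27) + I*√2570) = -165*(91*(-27) + I*√2570) = -165*(-2457 + I*√2570) = 405405 - 165*I*√2570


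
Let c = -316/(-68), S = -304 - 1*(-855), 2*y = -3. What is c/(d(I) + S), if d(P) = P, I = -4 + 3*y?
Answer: 158/18445 ≈ 0.0085660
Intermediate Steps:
y = -3/2 (y = (½)*(-3) = -3/2 ≈ -1.5000)
I = -17/2 (I = -4 + 3*(-3/2) = -4 - 9/2 = -17/2 ≈ -8.5000)
S = 551 (S = -304 + 855 = 551)
c = 79/17 (c = -316*(-1/68) = 79/17 ≈ 4.6471)
c/(d(I) + S) = (79/17)/(-17/2 + 551) = (79/17)/(1085/2) = (2/1085)*(79/17) = 158/18445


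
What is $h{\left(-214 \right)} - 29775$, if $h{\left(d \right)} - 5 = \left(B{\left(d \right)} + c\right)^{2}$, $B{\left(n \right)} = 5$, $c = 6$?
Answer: $-29649$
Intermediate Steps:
$h{\left(d \right)} = 126$ ($h{\left(d \right)} = 5 + \left(5 + 6\right)^{2} = 5 + 11^{2} = 5 + 121 = 126$)
$h{\left(-214 \right)} - 29775 = 126 - 29775 = -29649$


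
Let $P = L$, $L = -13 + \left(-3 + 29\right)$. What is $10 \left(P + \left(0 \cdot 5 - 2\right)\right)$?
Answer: $110$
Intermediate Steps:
$L = 13$ ($L = -13 + 26 = 13$)
$P = 13$
$10 \left(P + \left(0 \cdot 5 - 2\right)\right) = 10 \left(13 + \left(0 \cdot 5 - 2\right)\right) = 10 \left(13 + \left(0 - 2\right)\right) = 10 \left(13 - 2\right) = 10 \cdot 11 = 110$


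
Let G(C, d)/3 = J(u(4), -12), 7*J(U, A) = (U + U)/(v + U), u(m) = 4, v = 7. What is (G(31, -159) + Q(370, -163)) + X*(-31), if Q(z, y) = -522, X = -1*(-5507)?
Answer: -13185379/77 ≈ -1.7124e+5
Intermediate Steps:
X = 5507
J(U, A) = 2*U/(7*(7 + U)) (J(U, A) = ((U + U)/(7 + U))/7 = ((2*U)/(7 + U))/7 = (2*U/(7 + U))/7 = 2*U/(7*(7 + U)))
G(C, d) = 24/77 (G(C, d) = 3*((2/7)*4/(7 + 4)) = 3*((2/7)*4/11) = 3*((2/7)*4*(1/11)) = 3*(8/77) = 24/77)
(G(31, -159) + Q(370, -163)) + X*(-31) = (24/77 - 522) + 5507*(-31) = -40170/77 - 170717 = -13185379/77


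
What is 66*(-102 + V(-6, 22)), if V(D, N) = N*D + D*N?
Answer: -24156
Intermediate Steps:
V(D, N) = 2*D*N (V(D, N) = D*N + D*N = 2*D*N)
66*(-102 + V(-6, 22)) = 66*(-102 + 2*(-6)*22) = 66*(-102 - 264) = 66*(-366) = -24156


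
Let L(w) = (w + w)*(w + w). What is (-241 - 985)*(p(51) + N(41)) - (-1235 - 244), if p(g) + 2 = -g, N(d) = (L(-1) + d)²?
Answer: -2416193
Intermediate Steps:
L(w) = 4*w² (L(w) = (2*w)*(2*w) = 4*w²)
N(d) = (4 + d)² (N(d) = (4*(-1)² + d)² = (4*1 + d)² = (4 + d)²)
p(g) = -2 - g
(-241 - 985)*(p(51) + N(41)) - (-1235 - 244) = (-241 - 985)*((-2 - 1*51) + (4 + 41)²) - (-1235 - 244) = -1226*((-2 - 51) + 45²) - 1*(-1479) = -1226*(-53 + 2025) + 1479 = -1226*1972 + 1479 = -2417672 + 1479 = -2416193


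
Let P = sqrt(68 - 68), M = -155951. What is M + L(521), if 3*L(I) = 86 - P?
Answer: -467767/3 ≈ -1.5592e+5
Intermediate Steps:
P = 0 (P = sqrt(0) = 0)
L(I) = 86/3 (L(I) = (86 - 1*0)/3 = (86 + 0)/3 = (1/3)*86 = 86/3)
M + L(521) = -155951 + 86/3 = -467767/3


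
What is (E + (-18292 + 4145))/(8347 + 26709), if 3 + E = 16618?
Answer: 617/8764 ≈ 0.070402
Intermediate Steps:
E = 16615 (E = -3 + 16618 = 16615)
(E + (-18292 + 4145))/(8347 + 26709) = (16615 + (-18292 + 4145))/(8347 + 26709) = (16615 - 14147)/35056 = 2468*(1/35056) = 617/8764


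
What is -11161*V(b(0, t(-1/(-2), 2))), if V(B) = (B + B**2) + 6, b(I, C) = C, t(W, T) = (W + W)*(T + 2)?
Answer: -290186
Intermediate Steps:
t(W, T) = 2*W*(2 + T) (t(W, T) = (2*W)*(2 + T) = 2*W*(2 + T))
V(B) = 6 + B + B**2
-11161*V(b(0, t(-1/(-2), 2))) = -11161*(6 + 2*(-1/(-2))*(2 + 2) + (2*(-1/(-2))*(2 + 2))**2) = -11161*(6 + 2*(-1*(-1/2))*4 + (2*(-1*(-1/2))*4)**2) = -11161*(6 + 2*(1/2)*4 + (2*(1/2)*4)**2) = -11161*(6 + 4 + 4**2) = -11161*(6 + 4 + 16) = -11161*26 = -290186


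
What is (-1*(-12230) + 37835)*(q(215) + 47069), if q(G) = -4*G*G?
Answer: -6900509015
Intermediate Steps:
q(G) = -4*G²
(-1*(-12230) + 37835)*(q(215) + 47069) = (-1*(-12230) + 37835)*(-4*215² + 47069) = (12230 + 37835)*(-4*46225 + 47069) = 50065*(-184900 + 47069) = 50065*(-137831) = -6900509015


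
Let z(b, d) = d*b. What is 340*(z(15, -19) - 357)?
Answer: -218280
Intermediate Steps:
z(b, d) = b*d
340*(z(15, -19) - 357) = 340*(15*(-19) - 357) = 340*(-285 - 357) = 340*(-642) = -218280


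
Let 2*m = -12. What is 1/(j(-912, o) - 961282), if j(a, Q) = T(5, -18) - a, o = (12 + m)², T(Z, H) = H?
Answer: -1/960388 ≈ -1.0412e-6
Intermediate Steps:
m = -6 (m = (½)*(-12) = -6)
o = 36 (o = (12 - 6)² = 6² = 36)
j(a, Q) = -18 - a
1/(j(-912, o) - 961282) = 1/((-18 - 1*(-912)) - 961282) = 1/((-18 + 912) - 961282) = 1/(894 - 961282) = 1/(-960388) = -1/960388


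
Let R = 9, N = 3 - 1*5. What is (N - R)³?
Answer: -1331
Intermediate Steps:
N = -2 (N = 3 - 5 = -2)
(N - R)³ = (-2 - 1*9)³ = (-2 - 9)³ = (-11)³ = -1331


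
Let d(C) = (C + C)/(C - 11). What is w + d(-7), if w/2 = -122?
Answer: -2189/9 ≈ -243.22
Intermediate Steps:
w = -244 (w = 2*(-122) = -244)
d(C) = 2*C/(-11 + C) (d(C) = (2*C)/(-11 + C) = 2*C/(-11 + C))
w + d(-7) = -244 + 2*(-7)/(-11 - 7) = -244 + 2*(-7)/(-18) = -244 + 2*(-7)*(-1/18) = -244 + 7/9 = -2189/9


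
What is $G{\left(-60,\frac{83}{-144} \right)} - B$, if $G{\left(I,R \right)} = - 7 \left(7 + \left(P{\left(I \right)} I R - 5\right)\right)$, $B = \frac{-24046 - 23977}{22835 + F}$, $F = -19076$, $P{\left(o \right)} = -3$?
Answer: $\frac{10901483}{15036} \approx 725.03$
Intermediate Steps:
$B = - \frac{48023}{3759}$ ($B = \frac{-24046 - 23977}{22835 - 19076} = - \frac{48023}{3759} \approx -12.775$)
$G{\left(I,R \right)} = -14 + 21 I R$ ($G{\left(I,R \right)} = - 7 \left(7 + \left(- 3 I R - 5\right)\right) = - 7 \left(7 - \left(5 + 3 I R\right)\right) = - 7 \left(2 - 3 I R\right) = -14 + 21 I R$)
$G{\left(-60,\frac{83}{-144} \right)} - B = \left(-14 + 21 \left(-60\right) \frac{83}{-144}\right) - - \frac{48023}{3759} = \left(-14 + 21 \left(-60\right) 83 \left(- \frac{1}{144}\right)\right) + \frac{48023}{3759} = \left(-14 + 21 \left(-60\right) \left(- \frac{83}{144}\right)\right) + \frac{48023}{3759} = \left(-14 + \frac{2905}{4}\right) + \frac{48023}{3759} = \frac{2849}{4} + \frac{48023}{3759} = \frac{10901483}{15036}$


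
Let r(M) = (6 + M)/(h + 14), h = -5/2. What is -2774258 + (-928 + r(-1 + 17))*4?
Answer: -63893134/23 ≈ -2.7780e+6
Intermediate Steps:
h = -5/2 (h = -5*1/2 = -5/2 ≈ -2.5000)
r(M) = 12/23 + 2*M/23 (r(M) = (6 + M)/(-5/2 + 14) = (6 + M)/(23/2) = (6 + M)*(2/23) = 12/23 + 2*M/23)
-2774258 + (-928 + r(-1 + 17))*4 = -2774258 + (-928 + (12/23 + 2*(-1 + 17)/23))*4 = -2774258 + (-928 + (12/23 + (2/23)*16))*4 = -2774258 + (-928 + (12/23 + 32/23))*4 = -2774258 + (-928 + 44/23)*4 = -2774258 - 21300/23*4 = -2774258 - 85200/23 = -63893134/23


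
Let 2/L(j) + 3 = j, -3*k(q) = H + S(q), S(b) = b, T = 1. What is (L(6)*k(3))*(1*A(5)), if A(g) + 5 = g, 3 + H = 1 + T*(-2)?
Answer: 0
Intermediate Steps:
H = -4 (H = -3 + (1 + 1*(-2)) = -3 + (1 - 2) = -3 - 1 = -4)
A(g) = -5 + g
k(q) = 4/3 - q/3 (k(q) = -(-4 + q)/3 = 4/3 - q/3)
L(j) = 2/(-3 + j)
(L(6)*k(3))*(1*A(5)) = ((2/(-3 + 6))*(4/3 - 1/3*3))*(1*(-5 + 5)) = ((2/3)*(4/3 - 1))*(1*0) = ((2*(1/3))*(1/3))*0 = ((2/3)*(1/3))*0 = (2/9)*0 = 0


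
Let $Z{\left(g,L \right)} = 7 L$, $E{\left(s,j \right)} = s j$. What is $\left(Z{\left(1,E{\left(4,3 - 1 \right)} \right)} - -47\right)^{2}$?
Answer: $10609$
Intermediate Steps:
$E{\left(s,j \right)} = j s$
$\left(Z{\left(1,E{\left(4,3 - 1 \right)} \right)} - -47\right)^{2} = \left(7 \left(3 - 1\right) 4 - -47\right)^{2} = \left(7 \cdot 2 \cdot 4 + 47\right)^{2} = \left(7 \cdot 8 + 47\right)^{2} = \left(56 + 47\right)^{2} = 103^{2} = 10609$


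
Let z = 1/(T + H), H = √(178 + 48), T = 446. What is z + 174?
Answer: 17286253/99345 - √226/198690 ≈ 174.00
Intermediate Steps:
H = √226 ≈ 15.033
z = 1/(446 + √226) ≈ 0.0021690
z + 174 = (223/99345 - √226/198690) + 174 = 17286253/99345 - √226/198690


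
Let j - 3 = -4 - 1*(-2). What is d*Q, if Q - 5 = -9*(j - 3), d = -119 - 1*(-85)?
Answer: -782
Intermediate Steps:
j = 1 (j = 3 + (-4 - 1*(-2)) = 3 + (-4 + 2) = 3 - 2 = 1)
d = -34 (d = -119 + 85 = -34)
Q = 23 (Q = 5 - 9*(1 - 3) = 5 - 9*(-2) = 5 + 18 = 23)
d*Q = -34*23 = -782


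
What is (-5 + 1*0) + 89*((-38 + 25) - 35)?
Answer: -4277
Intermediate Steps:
(-5 + 1*0) + 89*((-38 + 25) - 35) = (-5 + 0) + 89*(-13 - 35) = -5 + 89*(-48) = -5 - 4272 = -4277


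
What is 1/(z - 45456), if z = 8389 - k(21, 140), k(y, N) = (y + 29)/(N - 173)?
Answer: -33/1223161 ≈ -2.6979e-5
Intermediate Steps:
k(y, N) = (29 + y)/(-173 + N)
z = 276887/33 (z = 8389 - (29 + 21)/(-173 + 140) = 8389 - 50/(-33) = 8389 - (-1)*50/33 = 8389 - 1*(-50/33) = 8389 + 50/33 = 276887/33 ≈ 8390.5)
1/(z - 45456) = 1/(276887/33 - 45456) = 1/(-1223161/33) = -33/1223161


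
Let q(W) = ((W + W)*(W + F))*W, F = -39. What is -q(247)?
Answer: -25379744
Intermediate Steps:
q(W) = 2*W²*(-39 + W) (q(W) = ((W + W)*(W - 39))*W = ((2*W)*(-39 + W))*W = (2*W*(-39 + W))*W = 2*W²*(-39 + W))
-q(247) = -2*247²*(-39 + 247) = -2*61009*208 = -1*25379744 = -25379744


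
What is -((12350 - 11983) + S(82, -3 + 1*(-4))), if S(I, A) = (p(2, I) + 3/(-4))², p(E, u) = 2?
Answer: -5897/16 ≈ -368.56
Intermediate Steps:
S(I, A) = 25/16 (S(I, A) = (2 + 3/(-4))² = (2 + 3*(-¼))² = (2 - ¾)² = (5/4)² = 25/16)
-((12350 - 11983) + S(82, -3 + 1*(-4))) = -((12350 - 11983) + 25/16) = -(367 + 25/16) = -1*5897/16 = -5897/16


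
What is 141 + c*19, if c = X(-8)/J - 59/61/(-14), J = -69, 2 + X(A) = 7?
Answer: 8304785/58926 ≈ 140.94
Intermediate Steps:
X(A) = 5 (X(A) = -2 + 7 = 5)
c = -199/58926 (c = 5/(-69) - 59/61/(-14) = 5*(-1/69) - 59*1/61*(-1/14) = -5/69 - 59/61*(-1/14) = -5/69 + 59/854 = -199/58926 ≈ -0.0033771)
141 + c*19 = 141 - 199/58926*19 = 141 - 3781/58926 = 8304785/58926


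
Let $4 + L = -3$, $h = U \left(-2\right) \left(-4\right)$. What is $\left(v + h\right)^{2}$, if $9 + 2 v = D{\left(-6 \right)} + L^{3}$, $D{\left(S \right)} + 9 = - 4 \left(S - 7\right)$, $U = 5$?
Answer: $\frac{52441}{4} \approx 13110.0$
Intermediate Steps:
$D{\left(S \right)} = 19 - 4 S$ ($D{\left(S \right)} = -9 - 4 \left(S - 7\right) = -9 - 4 \left(-7 + S\right) = -9 - \left(-28 + 4 S\right) = 19 - 4 S$)
$h = 40$ ($h = 5 \left(-2\right) \left(-4\right) = \left(-10\right) \left(-4\right) = 40$)
$L = -7$ ($L = -4 - 3 = -7$)
$v = - \frac{309}{2}$ ($v = - \frac{9}{2} + \frac{\left(19 - -24\right) + \left(-7\right)^{3}}{2} = - \frac{9}{2} + \frac{\left(19 + 24\right) - 343}{2} = - \frac{9}{2} + \frac{43 - 343}{2} = - \frac{9}{2} + \frac{1}{2} \left(-300\right) = - \frac{9}{2} - 150 = - \frac{309}{2} \approx -154.5$)
$\left(v + h\right)^{2} = \left(- \frac{309}{2} + 40\right)^{2} = \left(- \frac{229}{2}\right)^{2} = \frac{52441}{4}$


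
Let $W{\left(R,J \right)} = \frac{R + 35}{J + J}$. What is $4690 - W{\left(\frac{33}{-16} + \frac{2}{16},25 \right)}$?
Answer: $\frac{3751471}{800} \approx 4689.3$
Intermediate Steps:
$W{\left(R,J \right)} = \frac{35 + R}{2 J}$
$4690 - W{\left(\frac{33}{-16} + \frac{2}{16},25 \right)} = 4690 - \frac{35 + \left(\frac{33}{-16} + \frac{2}{16}\right)}{2 \cdot 25} = 4690 - \frac{1}{2} \cdot \frac{1}{25} \left(35 + \left(33 \left(- \frac{1}{16}\right) + 2 \cdot \frac{1}{16}\right)\right) = 4690 - \frac{1}{2} \cdot \frac{1}{25} \left(35 + \left(- \frac{33}{16} + \frac{1}{8}\right)\right) = 4690 - \frac{1}{2} \cdot \frac{1}{25} \left(35 - \frac{31}{16}\right) = 4690 - \frac{1}{2} \cdot \frac{1}{25} \cdot \frac{529}{16} = 4690 - \frac{529}{800} = \frac{3751471}{800}$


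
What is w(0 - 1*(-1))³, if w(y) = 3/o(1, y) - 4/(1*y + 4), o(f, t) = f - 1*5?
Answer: -29791/8000 ≈ -3.7239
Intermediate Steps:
o(f, t) = -5 + f (o(f, t) = f - 5 = -5 + f)
w(y) = -¾ - 4/(4 + y) (w(y) = 3/(-5 + 1) - 4/(1*y + 4) = 3/(-4) - 4/(y + 4) = 3*(-¼) - 4/(4 + y) = -¾ - 4/(4 + y))
w(0 - 1*(-1))³ = ((-28 - 3*(0 - 1*(-1)))/(4*(4 + (0 - 1*(-1)))))³ = ((-28 - 3*(0 + 1))/(4*(4 + (0 + 1))))³ = ((-28 - 3*1)/(4*(4 + 1)))³ = ((¼)*(-28 - 3)/5)³ = ((¼)*(⅕)*(-31))³ = (-31/20)³ = -29791/8000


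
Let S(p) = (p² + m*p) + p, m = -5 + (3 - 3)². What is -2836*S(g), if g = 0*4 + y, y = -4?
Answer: -90752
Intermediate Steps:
m = -5 (m = -5 + 0² = -5 + 0 = -5)
g = -4 (g = 0*4 - 4 = 0 - 4 = -4)
S(p) = p² - 4*p (S(p) = (p² - 5*p) + p = p² - 4*p)
-2836*S(g) = -(-11344)*(-4 - 4) = -(-11344)*(-8) = -2836*32 = -90752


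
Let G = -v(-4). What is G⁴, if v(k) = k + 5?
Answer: 1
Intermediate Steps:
v(k) = 5 + k
G = -1 (G = -(5 - 4) = -1*1 = -1)
G⁴ = (-1)⁴ = 1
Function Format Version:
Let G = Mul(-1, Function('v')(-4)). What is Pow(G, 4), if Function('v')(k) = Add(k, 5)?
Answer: 1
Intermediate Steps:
Function('v')(k) = Add(5, k)
G = -1 (G = Mul(-1, Add(5, -4)) = Mul(-1, 1) = -1)
Pow(G, 4) = Pow(-1, 4) = 1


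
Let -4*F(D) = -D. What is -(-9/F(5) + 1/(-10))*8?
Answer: 292/5 ≈ 58.400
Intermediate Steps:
F(D) = D/4 (F(D) = -(-1)*D/4 = D/4)
-(-9/F(5) + 1/(-10))*8 = -(-9/((¼)*5) + 1/(-10))*8 = -(-9/5/4 + 1*(-⅒))*8 = -(-9*⅘ - ⅒)*8 = -(-36/5 - ⅒)*8 = -(-73)*8/10 = -1*(-292/5) = 292/5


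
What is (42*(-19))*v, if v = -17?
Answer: 13566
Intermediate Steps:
(42*(-19))*v = (42*(-19))*(-17) = -798*(-17) = 13566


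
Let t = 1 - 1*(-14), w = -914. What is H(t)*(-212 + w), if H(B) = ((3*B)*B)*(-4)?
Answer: 3040200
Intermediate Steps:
t = 15 (t = 1 + 14 = 15)
H(B) = -12*B² (H(B) = (3*B²)*(-4) = -12*B²)
H(t)*(-212 + w) = (-12*15²)*(-212 - 914) = -12*225*(-1126) = -2700*(-1126) = 3040200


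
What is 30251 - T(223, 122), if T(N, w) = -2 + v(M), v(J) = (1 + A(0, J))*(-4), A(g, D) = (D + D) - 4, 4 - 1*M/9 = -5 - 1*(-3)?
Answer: 30673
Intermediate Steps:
M = 54 (M = 36 - 9*(-5 - 1*(-3)) = 36 - 9*(-5 + 3) = 36 - 9*(-2) = 36 + 18 = 54)
A(g, D) = -4 + 2*D (A(g, D) = 2*D - 4 = -4 + 2*D)
v(J) = 12 - 8*J (v(J) = (1 + (-4 + 2*J))*(-4) = (-3 + 2*J)*(-4) = 12 - 8*J)
T(N, w) = -422 (T(N, w) = -2 + (12 - 8*54) = -2 + (12 - 432) = -2 - 420 = -422)
30251 - T(223, 122) = 30251 - 1*(-422) = 30251 + 422 = 30673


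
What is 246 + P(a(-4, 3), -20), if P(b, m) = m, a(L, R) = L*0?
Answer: 226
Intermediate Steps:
a(L, R) = 0
246 + P(a(-4, 3), -20) = 246 - 20 = 226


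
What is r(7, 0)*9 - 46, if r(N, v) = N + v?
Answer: 17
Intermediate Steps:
r(7, 0)*9 - 46 = (7 + 0)*9 - 46 = 7*9 - 46 = 63 - 46 = 17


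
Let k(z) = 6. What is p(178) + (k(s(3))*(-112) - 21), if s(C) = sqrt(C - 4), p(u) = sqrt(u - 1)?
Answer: -693 + sqrt(177) ≈ -679.70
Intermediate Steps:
p(u) = sqrt(-1 + u)
s(C) = sqrt(-4 + C)
p(178) + (k(s(3))*(-112) - 21) = sqrt(-1 + 178) + (6*(-112) - 21) = sqrt(177) + (-672 - 21) = sqrt(177) - 693 = -693 + sqrt(177)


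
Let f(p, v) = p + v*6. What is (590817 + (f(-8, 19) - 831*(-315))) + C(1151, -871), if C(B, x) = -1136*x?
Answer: 1842144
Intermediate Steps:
f(p, v) = p + 6*v
(590817 + (f(-8, 19) - 831*(-315))) + C(1151, -871) = (590817 + ((-8 + 6*19) - 831*(-315))) - 1136*(-871) = (590817 + ((-8 + 114) + 261765)) + 989456 = (590817 + (106 + 261765)) + 989456 = (590817 + 261871) + 989456 = 852688 + 989456 = 1842144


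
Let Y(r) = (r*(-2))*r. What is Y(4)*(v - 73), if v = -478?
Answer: 17632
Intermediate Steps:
Y(r) = -2*r² (Y(r) = (-2*r)*r = -2*r²)
Y(4)*(v - 73) = (-2*4²)*(-478 - 73) = -2*16*(-551) = -32*(-551) = 17632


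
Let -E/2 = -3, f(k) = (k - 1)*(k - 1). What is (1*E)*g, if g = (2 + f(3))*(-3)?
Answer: -108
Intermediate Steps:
f(k) = (-1 + k)**2 (f(k) = (-1 + k)*(-1 + k) = (-1 + k)**2)
E = 6 (E = -2*(-3) = 6)
g = -18 (g = (2 + (-1 + 3)**2)*(-3) = (2 + 2**2)*(-3) = (2 + 4)*(-3) = 6*(-3) = -18)
(1*E)*g = (1*6)*(-18) = 6*(-18) = -108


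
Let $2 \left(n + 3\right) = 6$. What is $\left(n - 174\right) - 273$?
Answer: $-447$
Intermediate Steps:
$n = 0$ ($n = -3 + \frac{1}{2} \cdot 6 = -3 + 3 = 0$)
$\left(n - 174\right) - 273 = \left(0 - 174\right) - 273 = -174 - 273 = -447$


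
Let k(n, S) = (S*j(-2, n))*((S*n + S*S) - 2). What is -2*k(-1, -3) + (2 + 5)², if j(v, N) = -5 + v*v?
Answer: -11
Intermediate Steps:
j(v, N) = -5 + v²
k(n, S) = -S*(-2 + S² + S*n) (k(n, S) = (S*(-5 + (-2)²))*((S*n + S*S) - 2) = (S*(-5 + 4))*((S*n + S²) - 2) = (S*(-1))*((S² + S*n) - 2) = (-S)*(-2 + S² + S*n) = -S*(-2 + S² + S*n))
-2*k(-1, -3) + (2 + 5)² = -(-6)*(2 - 1*(-3)² - 1*(-3)*(-1)) + (2 + 5)² = -(-6)*(2 - 1*9 - 3) + 7² = -(-6)*(2 - 9 - 3) + 49 = -(-6)*(-10) + 49 = -2*30 + 49 = -60 + 49 = -11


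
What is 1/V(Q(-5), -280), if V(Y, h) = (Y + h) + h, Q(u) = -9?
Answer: -1/569 ≈ -0.0017575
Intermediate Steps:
V(Y, h) = Y + 2*h
1/V(Q(-5), -280) = 1/(-9 + 2*(-280)) = 1/(-9 - 560) = 1/(-569) = -1/569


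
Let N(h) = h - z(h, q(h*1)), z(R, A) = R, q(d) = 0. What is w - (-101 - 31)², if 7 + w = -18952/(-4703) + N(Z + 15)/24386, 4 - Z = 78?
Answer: -81959041/4703 ≈ -17427.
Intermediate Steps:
Z = -74 (Z = 4 - 1*78 = 4 - 78 = -74)
N(h) = 0 (N(h) = h - h = 0)
w = -13969/4703 (w = -7 + (-18952/(-4703) + 0/24386) = -7 + (-18952*(-1/4703) + 0*(1/24386)) = -7 + (18952/4703 + 0) = -7 + 18952/4703 = -13969/4703 ≈ -2.9702)
w - (-101 - 31)² = -13969/4703 - (-101 - 31)² = -13969/4703 - 1*(-132)² = -13969/4703 - 1*17424 = -13969/4703 - 17424 = -81959041/4703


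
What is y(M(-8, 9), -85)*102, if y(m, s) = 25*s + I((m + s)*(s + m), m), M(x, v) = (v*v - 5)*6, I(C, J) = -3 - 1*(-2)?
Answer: -216852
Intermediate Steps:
I(C, J) = -1 (I(C, J) = -3 + 2 = -1)
M(x, v) = -30 + 6*v² (M(x, v) = (v² - 5)*6 = (-5 + v²)*6 = -30 + 6*v²)
y(m, s) = -1 + 25*s (y(m, s) = 25*s - 1 = -1 + 25*s)
y(M(-8, 9), -85)*102 = (-1 + 25*(-85))*102 = (-1 - 2125)*102 = -2126*102 = -216852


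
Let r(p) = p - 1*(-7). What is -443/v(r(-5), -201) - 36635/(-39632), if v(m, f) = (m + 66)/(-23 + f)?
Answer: 983813451/673744 ≈ 1460.2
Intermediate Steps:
r(p) = 7 + p (r(p) = p + 7 = 7 + p)
v(m, f) = (66 + m)/(-23 + f)
-443/v(r(-5), -201) - 36635/(-39632) = -443*(-23 - 201)/(66 + (7 - 5)) - 36635/(-39632) = -443*(-224/(66 + 2)) - 36635*(-1/39632) = -443/((-1/224*68)) + 36635/39632 = -443/(-17/56) + 36635/39632 = -443*(-56/17) + 36635/39632 = 24808/17 + 36635/39632 = 983813451/673744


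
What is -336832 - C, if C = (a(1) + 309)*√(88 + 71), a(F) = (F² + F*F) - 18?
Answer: -336832 - 293*√159 ≈ -3.4053e+5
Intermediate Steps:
a(F) = -18 + 2*F² (a(F) = (F² + F²) - 18 = 2*F² - 18 = -18 + 2*F²)
C = 293*√159 (C = ((-18 + 2*1²) + 309)*√(88 + 71) = ((-18 + 2*1) + 309)*√159 = ((-18 + 2) + 309)*√159 = (-16 + 309)*√159 = 293*√159 ≈ 3694.6)
-336832 - C = -336832 - 293*√159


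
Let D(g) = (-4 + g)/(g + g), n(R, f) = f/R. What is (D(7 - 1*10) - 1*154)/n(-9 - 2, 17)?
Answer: 10087/102 ≈ 98.892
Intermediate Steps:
D(g) = (-4 + g)/(2*g) (D(g) = (-4 + g)/((2*g)) = (-4 + g)*(1/(2*g)) = (-4 + g)/(2*g))
(D(7 - 1*10) - 1*154)/n(-9 - 2, 17) = ((-4 + (7 - 1*10))/(2*(7 - 1*10)) - 1*154)/((17/(-9 - 2))) = ((-4 + (7 - 10))/(2*(7 - 10)) - 154)/((17/(-11))) = ((½)*(-4 - 3)/(-3) - 154)/((17*(-1/11))) = ((½)*(-⅓)*(-7) - 154)/(-17/11) = (7/6 - 154)*(-11/17) = -917/6*(-11/17) = 10087/102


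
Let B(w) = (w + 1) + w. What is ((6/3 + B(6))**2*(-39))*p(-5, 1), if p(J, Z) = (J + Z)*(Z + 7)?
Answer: 280800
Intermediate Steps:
B(w) = 1 + 2*w (B(w) = (1 + w) + w = 1 + 2*w)
p(J, Z) = (7 + Z)*(J + Z) (p(J, Z) = (J + Z)*(7 + Z) = (7 + Z)*(J + Z))
((6/3 + B(6))**2*(-39))*p(-5, 1) = ((6/3 + (1 + 2*6))**2*(-39))*(1**2 + 7*(-5) + 7*1 - 5*1) = ((6*(1/3) + (1 + 12))**2*(-39))*(1 - 35 + 7 - 5) = ((2 + 13)**2*(-39))*(-32) = (15**2*(-39))*(-32) = (225*(-39))*(-32) = -8775*(-32) = 280800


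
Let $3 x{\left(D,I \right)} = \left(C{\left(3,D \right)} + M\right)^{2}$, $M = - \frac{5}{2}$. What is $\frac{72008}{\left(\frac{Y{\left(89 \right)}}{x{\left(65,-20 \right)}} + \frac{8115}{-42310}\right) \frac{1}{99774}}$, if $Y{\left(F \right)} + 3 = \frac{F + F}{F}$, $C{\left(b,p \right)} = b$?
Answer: $- \frac{6755051181856}{11463} \approx -5.8929 \cdot 10^{8}$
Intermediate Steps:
$Y{\left(F \right)} = -1$ ($Y{\left(F \right)} = -3 + \frac{F + F}{F} = -3 + \frac{2 F}{F} = -3 + 2 = -1$)
$M = - \frac{5}{2}$ ($M = \left(-5\right) \frac{1}{2} = - \frac{5}{2} \approx -2.5$)
$x{\left(D,I \right)} = \frac{1}{12}$ ($x{\left(D,I \right)} = \frac{\left(3 - \frac{5}{2}\right)^{2}}{3} = \frac{1}{3 \cdot 4} = \frac{1}{3} \cdot \frac{1}{4} = \frac{1}{12}$)
$\frac{72008}{\left(\frac{Y{\left(89 \right)}}{x{\left(65,-20 \right)}} + \frac{8115}{-42310}\right) \frac{1}{99774}} = \frac{72008}{\left(- \frac{1}{\frac{1}{12}} + \frac{8115}{-42310}\right) \frac{1}{99774}} = \frac{72008}{\left(\left(-1\right) 12 + 8115 \left(- \frac{1}{42310}\right)\right) \frac{1}{99774}} = \frac{72008}{\left(-12 - \frac{1623}{8462}\right) \frac{1}{99774}} = \frac{72008}{\left(- \frac{103167}{8462}\right) \frac{1}{99774}} = \frac{72008}{- \frac{11463}{93809732}} = 72008 \left(- \frac{93809732}{11463}\right) = - \frac{6755051181856}{11463}$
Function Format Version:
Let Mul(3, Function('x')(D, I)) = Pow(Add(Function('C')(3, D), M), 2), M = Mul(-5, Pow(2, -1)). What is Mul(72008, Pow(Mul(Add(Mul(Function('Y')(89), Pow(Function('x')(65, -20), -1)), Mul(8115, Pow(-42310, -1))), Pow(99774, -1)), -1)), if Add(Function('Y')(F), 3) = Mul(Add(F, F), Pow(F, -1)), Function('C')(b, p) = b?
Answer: Rational(-6755051181856, 11463) ≈ -5.8929e+8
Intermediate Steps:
Function('Y')(F) = -1 (Function('Y')(F) = Add(-3, Mul(Add(F, F), Pow(F, -1))) = Add(-3, Mul(Mul(2, F), Pow(F, -1))) = Add(-3, 2) = -1)
M = Rational(-5, 2) (M = Mul(-5, Rational(1, 2)) = Rational(-5, 2) ≈ -2.5000)
Function('x')(D, I) = Rational(1, 12) (Function('x')(D, I) = Mul(Rational(1, 3), Pow(Add(3, Rational(-5, 2)), 2)) = Mul(Rational(1, 3), Pow(Rational(1, 2), 2)) = Mul(Rational(1, 3), Rational(1, 4)) = Rational(1, 12))
Mul(72008, Pow(Mul(Add(Mul(Function('Y')(89), Pow(Function('x')(65, -20), -1)), Mul(8115, Pow(-42310, -1))), Pow(99774, -1)), -1)) = Mul(72008, Pow(Mul(Add(Mul(-1, Pow(Rational(1, 12), -1)), Mul(8115, Pow(-42310, -1))), Pow(99774, -1)), -1)) = Mul(72008, Pow(Mul(Add(Mul(-1, 12), Mul(8115, Rational(-1, 42310))), Rational(1, 99774)), -1)) = Mul(72008, Pow(Mul(Add(-12, Rational(-1623, 8462)), Rational(1, 99774)), -1)) = Mul(72008, Pow(Mul(Rational(-103167, 8462), Rational(1, 99774)), -1)) = Mul(72008, Pow(Rational(-11463, 93809732), -1)) = Mul(72008, Rational(-93809732, 11463)) = Rational(-6755051181856, 11463)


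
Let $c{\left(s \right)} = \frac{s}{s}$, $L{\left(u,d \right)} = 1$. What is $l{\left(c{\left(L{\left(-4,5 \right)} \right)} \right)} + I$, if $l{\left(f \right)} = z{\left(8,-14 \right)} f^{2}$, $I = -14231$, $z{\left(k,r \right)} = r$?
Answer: $-14245$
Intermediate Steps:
$c{\left(s \right)} = 1$
$l{\left(f \right)} = - 14 f^{2}$
$l{\left(c{\left(L{\left(-4,5 \right)} \right)} \right)} + I = - 14 \cdot 1^{2} - 14231 = \left(-14\right) 1 - 14231 = -14 - 14231 = -14245$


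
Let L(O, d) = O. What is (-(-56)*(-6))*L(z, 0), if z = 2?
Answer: -672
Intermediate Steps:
(-(-56)*(-6))*L(z, 0) = -(-56)*(-6)*2 = -8*42*2 = -336*2 = -672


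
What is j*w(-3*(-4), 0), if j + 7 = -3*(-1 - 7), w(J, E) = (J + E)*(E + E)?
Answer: 0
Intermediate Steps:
w(J, E) = 2*E*(E + J) (w(J, E) = (E + J)*(2*E) = 2*E*(E + J))
j = 17 (j = -7 - 3*(-1 - 7) = -7 - 3*(-8) = -7 + 24 = 17)
j*w(-3*(-4), 0) = 17*(2*0*(0 - 3*(-4))) = 17*(2*0*(0 + 12)) = 17*(2*0*12) = 17*0 = 0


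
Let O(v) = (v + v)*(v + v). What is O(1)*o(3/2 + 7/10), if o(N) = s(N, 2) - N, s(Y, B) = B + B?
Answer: 36/5 ≈ 7.2000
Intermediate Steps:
s(Y, B) = 2*B
O(v) = 4*v² (O(v) = (2*v)*(2*v) = 4*v²)
o(N) = 4 - N (o(N) = 2*2 - N = 4 - N)
O(1)*o(3/2 + 7/10) = (4*1²)*(4 - (3/2 + 7/10)) = (4*1)*(4 - (3*(½) + 7*(⅒))) = 4*(4 - (3/2 + 7/10)) = 4*(4 - 1*11/5) = 4*(4 - 11/5) = 4*(9/5) = 36/5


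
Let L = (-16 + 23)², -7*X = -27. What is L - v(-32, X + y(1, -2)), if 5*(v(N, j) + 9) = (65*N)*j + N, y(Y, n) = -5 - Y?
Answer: -28946/35 ≈ -827.03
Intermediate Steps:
X = 27/7 (X = -⅐*(-27) = 27/7 ≈ 3.8571)
v(N, j) = -9 + N/5 + 13*N*j (v(N, j) = -9 + ((65*N)*j + N)/5 = -9 + (65*N*j + N)/5 = -9 + (N + 65*N*j)/5 = -9 + (N/5 + 13*N*j) = -9 + N/5 + 13*N*j)
L = 49 (L = 7² = 49)
L - v(-32, X + y(1, -2)) = 49 - (-9 + (⅕)*(-32) + 13*(-32)*(27/7 + (-5 - 1*1))) = 49 - (-9 - 32/5 + 13*(-32)*(27/7 + (-5 - 1))) = 49 - (-9 - 32/5 + 13*(-32)*(27/7 - 6)) = 49 - (-9 - 32/5 + 13*(-32)*(-15/7)) = 49 - (-9 - 32/5 + 6240/7) = 49 - 1*30661/35 = 49 - 30661/35 = -28946/35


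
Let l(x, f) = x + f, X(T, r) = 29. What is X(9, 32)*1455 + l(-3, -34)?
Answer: 42158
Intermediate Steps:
l(x, f) = f + x
X(9, 32)*1455 + l(-3, -34) = 29*1455 + (-34 - 3) = 42195 - 37 = 42158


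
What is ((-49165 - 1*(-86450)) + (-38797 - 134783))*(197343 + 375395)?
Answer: -78061325710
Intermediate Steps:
((-49165 - 1*(-86450)) + (-38797 - 134783))*(197343 + 375395) = ((-49165 + 86450) - 173580)*572738 = (37285 - 173580)*572738 = -136295*572738 = -78061325710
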